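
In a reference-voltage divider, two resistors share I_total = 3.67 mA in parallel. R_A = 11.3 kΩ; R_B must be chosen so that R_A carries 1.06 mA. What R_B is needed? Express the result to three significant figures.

R_B ≈ 4.59 kΩ

The fraction through R_A equals R_B/(R_A+R_B).
1.06/3.67 = R_B/(R_A + R_B) → R_B = R_A · (0.2888)/(1 − 0.2888) = 11.3 × 0.4061 = 4.589 kΩ.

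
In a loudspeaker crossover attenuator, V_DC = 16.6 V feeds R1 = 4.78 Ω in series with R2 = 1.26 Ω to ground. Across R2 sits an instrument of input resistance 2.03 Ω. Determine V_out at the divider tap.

V_out ≈ 2.32 V

The load sits in parallel with R2, giving an effective lower resistance R2' = R2·R_L/(R2+R_L) = 0.7774 Ω.
Now apply the divider: V_out = 16.6 × 0.1399 = 2.322 V.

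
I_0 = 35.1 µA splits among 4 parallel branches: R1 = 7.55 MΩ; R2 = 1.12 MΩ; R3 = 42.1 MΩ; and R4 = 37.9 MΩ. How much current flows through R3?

Total conductance ΣG = 1/7.55 + 1/1.12 + 1/42.1 + 1/37.9 = 1.075 (units of 1/MΩ).
By the current-divider rule, I = I_0 · G_k/ΣG = 35.1 × 0.02209 = 0.7752 µA.

I ≈ 0.775 µA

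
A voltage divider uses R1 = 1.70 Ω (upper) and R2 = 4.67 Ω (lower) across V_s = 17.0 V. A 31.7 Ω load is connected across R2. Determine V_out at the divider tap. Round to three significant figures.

R2 ‖ R_L = (4.67 × 31.7)/(4.67 + 31.7) = 4.070 Ω.
Voltage divider with the loaded lower leg: V_out = 17.0 × 4.070/(1.70 + 4.070) = 17.0 × 0.7054 = 11.99 V.

V_out ≈ 12.0 V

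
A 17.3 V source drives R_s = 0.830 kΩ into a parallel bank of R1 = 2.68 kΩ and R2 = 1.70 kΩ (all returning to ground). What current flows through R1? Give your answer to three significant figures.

I ≈ 3.59 mA

Parallel bank: R_p = 1/(1/2.68 + 1/1.70) = 1.040 kΩ.
Node voltage V_A = V_s · R_p/(R_s + R_p) = 17.3 × 0.5562 = 9.622 V.
I(R1) = V_A / R1 = 9.622/2.68 = 3.590 mA.
(Equivalently: I_total = 9.250 mA, then current-divider fraction G_k/ΣG = 0.3881.)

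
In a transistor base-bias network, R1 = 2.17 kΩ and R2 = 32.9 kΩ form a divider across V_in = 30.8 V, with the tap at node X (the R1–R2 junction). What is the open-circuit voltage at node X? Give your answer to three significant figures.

V_th is the unloaded tap voltage: V_in · R2/(R1+R2) = 30.8 × 0.9381 = 28.89 V.

V_th ≈ 28.9 V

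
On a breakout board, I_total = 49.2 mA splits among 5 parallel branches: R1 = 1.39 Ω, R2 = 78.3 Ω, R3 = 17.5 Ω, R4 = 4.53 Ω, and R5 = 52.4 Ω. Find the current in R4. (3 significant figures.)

Conductances: ΣG = 1/1.39 + 1/78.3 + 1/17.5 + 1/4.53 + 1/52.4 = 1.029 (1/Ω).
By the current-divider rule, I = I_total · G_k/ΣG = 49.2 × 0.2145 = 10.55 mA.

I ≈ 10.6 mA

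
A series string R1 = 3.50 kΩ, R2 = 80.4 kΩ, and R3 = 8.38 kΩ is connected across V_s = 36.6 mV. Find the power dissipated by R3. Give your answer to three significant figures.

P ≈ 1.32 nW

Series current I = V_s/ΣR = 36.6/92.28 = 0.3966 µA.
V(R3) = I·R = 3.324 mV; P = V·I = 3.324 × 0.3966 = 1.318 nW.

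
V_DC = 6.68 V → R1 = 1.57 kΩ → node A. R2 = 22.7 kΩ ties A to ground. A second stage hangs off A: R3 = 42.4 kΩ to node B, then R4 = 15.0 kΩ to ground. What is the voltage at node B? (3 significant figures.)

V_B ≈ 1.59 V

Looking into the second stage from A: R3 + R4 = 57.40 kΩ appears in parallel with R2.
Effective lower resistance at A: R2 ‖ 57.40 = 16.27 kΩ.
First divider: V_A = V_DC · 16.27/(1.57 + 16.27) = 6.092 V.
V_B = V_A × 0.2613 = 1.592 V.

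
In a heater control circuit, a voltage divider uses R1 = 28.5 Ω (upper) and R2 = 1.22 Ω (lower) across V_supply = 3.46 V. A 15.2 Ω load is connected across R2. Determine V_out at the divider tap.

V_out ≈ 0.132 V

R2 ‖ R_L = (1.22 × 15.2)/(1.22 + 15.2) = 1.129 Ω.
Then V_out = V_supply · R2'/(R1 + R2') = 3.46 × 1.129/29.63 = 0.1319 V.
(Unloaded it would be 0.142 V; the load pulls it down.)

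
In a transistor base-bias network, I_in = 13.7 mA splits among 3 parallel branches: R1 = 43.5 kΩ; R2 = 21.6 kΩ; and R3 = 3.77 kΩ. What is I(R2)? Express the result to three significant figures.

I ≈ 1.90 mA

ΣG = 1/43.5 + 1/21.6 + 1/3.77 = 0.3345.
By the current-divider rule, I = I_in · G_k/ΣG = 13.7 × 0.1384 = 1.896 mA.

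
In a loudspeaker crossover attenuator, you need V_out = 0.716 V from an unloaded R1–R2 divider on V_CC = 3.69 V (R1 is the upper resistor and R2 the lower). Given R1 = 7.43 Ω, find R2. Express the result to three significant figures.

R2 ≈ 1.79 Ω

V_out/V_CC = R2/(R1+R2) = 0.1940.
So R2 = R1 · V_out/(V_CC − V_out) = 7.43 × 0.716/(3.69 − 0.716) = 7.43 × 0.2408 = 1.789 Ω.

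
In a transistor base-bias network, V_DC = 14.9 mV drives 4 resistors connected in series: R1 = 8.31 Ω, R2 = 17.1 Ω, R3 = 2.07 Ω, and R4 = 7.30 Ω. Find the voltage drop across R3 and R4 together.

V ≈ 4.01 mV

ΣR = 8.31 + 17.1 + 2.07 + 7.30 = 34.78 Ω.
R_{R3..R4} = 2.07 + 7.30 = 9.370 Ω.
By the voltage-divider rule, V = 14.9 × 9.370/34.78 = 4.014 mV.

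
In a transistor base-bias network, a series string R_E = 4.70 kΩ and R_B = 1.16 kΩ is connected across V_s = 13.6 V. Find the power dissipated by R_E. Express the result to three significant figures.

P ≈ 25.3 mW

ΣR = 5.860 kΩ → I = 13.6/5.860 = 2.321 mA.
P = I²R = 5.386 × 4.70 = 25.32 mW.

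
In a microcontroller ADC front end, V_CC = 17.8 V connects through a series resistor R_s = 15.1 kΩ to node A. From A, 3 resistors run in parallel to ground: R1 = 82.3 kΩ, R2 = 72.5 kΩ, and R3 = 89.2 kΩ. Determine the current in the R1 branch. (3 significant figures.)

I ≈ 0.139 mA

Equivalent of the parallel group: R_p = 26.91 kΩ.
V_A = 17.8 × 26.91/42.01 = 11.40 V.
I(R1) = V_A / R1 = 11.40/82.3 = 0.1386 mA.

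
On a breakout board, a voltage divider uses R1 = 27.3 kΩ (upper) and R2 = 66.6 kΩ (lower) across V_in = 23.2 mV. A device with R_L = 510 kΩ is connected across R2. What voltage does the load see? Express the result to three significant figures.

The load sits in parallel with R2, giving an effective lower resistance R2' = R2·R_L/(R2+R_L) = 58.91 kΩ.
Voltage divider with the loaded lower leg: V_out = 23.2 × 58.91/(27.3 + 58.91) = 23.2 × 0.6833 = 15.85 mV.
(Unloaded it would be 16.5 mV; the load pulls it down.)

V_out ≈ 15.9 mV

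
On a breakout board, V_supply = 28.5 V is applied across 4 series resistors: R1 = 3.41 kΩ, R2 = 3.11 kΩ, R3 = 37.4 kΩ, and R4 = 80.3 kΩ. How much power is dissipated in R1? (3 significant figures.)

ΣR = 124.2 kΩ → I = 28.5/124.2 = 0.2294 mA.
P = I²R = 0.05264 × 3.41 = 0.1795 mW.

P ≈ 0.179 mW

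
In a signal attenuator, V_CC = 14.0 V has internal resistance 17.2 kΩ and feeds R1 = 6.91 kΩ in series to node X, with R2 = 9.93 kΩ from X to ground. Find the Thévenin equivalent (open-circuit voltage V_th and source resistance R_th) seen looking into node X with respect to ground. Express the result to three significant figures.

R1' = 17.2 + 6.91 = 24.11 kΩ (source resistance + R1).
With X open, the divider is unloaded: V_th = 14.0 × 9.93/34.04 = 4.084 V.
Zeroing V_CC shorts the top of R1' to ground, so R_th = R1' ‖ R2 = 7.033 kΩ.

V_th ≈ 4.08 V, R_th ≈ 7.03 kΩ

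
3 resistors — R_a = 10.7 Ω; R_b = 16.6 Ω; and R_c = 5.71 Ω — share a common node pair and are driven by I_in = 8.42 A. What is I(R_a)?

ΣG = 1/10.7 + 1/16.6 + 1/5.71 = 0.3288.
Current divider: I(R_a) = I_in · G_k/ΣG = 8.42 × (0.09346/0.3288) = 8.42 × 0.2842 = 2.393 A.

I ≈ 2.39 A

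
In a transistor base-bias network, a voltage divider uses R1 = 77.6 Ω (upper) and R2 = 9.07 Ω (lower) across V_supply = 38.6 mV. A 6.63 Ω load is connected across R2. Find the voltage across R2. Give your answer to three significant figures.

R2 ‖ R_L = (9.07 × 6.63)/(9.07 + 6.63) = 3.830 Ω.
Now apply the divider: V_out = 38.6 × 0.04704 = 1.816 mV.
(Unloaded it would be 4.04 mV; the load pulls it down.)

V_out ≈ 1.82 mV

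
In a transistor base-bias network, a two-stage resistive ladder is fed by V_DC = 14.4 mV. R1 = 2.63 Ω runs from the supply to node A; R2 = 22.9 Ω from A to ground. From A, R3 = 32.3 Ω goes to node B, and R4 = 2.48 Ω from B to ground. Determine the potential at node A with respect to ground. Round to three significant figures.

Node A sees R2 in parallel with the series input of stage 2, R3 + R4 = 34.78 Ω.
Effective lower resistance at A: R2 ‖ 34.78 = 13.81 Ω.
V_A = 14.4 × 13.81/(2.63 + 13.81) = 12.10 mV.

V_A ≈ 12.1 mV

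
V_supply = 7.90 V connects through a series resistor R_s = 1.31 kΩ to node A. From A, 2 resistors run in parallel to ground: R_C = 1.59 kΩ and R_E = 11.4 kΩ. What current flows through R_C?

I ≈ 2.56 mA

Parallel bank: R_p = 1/(1/1.59 + 1/11.4) = 1.395 kΩ.
Node voltage V_A = V_supply · R_p/(R_s + R_p) = 7.90 × 0.5158 = 4.075 V.
I(R_C) = V_A / R_C = 4.075/1.59 = 2.563 mA.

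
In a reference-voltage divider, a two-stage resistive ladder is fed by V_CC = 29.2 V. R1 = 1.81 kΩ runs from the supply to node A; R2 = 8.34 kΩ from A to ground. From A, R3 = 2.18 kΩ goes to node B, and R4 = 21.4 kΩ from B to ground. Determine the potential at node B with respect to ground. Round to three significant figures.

The second stage (R3 + R4 = 23.58 kΩ) loads node A in parallel with R2.
R2 ‖ (R3+R4) = 6.161 kΩ.
V_A = 29.2 × 6.161/(1.81 + 6.161) = 22.57 V.
Then the unloaded second divider: V_B = V_A × R4/(R3+R4) = 22.57 × 0.9075 = 20.48 V.

V_B ≈ 20.5 V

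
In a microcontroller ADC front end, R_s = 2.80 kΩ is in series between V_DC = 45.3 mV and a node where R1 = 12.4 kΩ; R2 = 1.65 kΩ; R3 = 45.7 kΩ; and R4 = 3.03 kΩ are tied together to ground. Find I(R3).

Parallel bank: R_p = 1/(1/12.4 + 1/1.65 + 1/45.7 + 1/3.03) = 0.9628 kΩ.
V_A by voltage divider: V_A = 45.3 × 0.9628/(2.80 + 0.9628) = 11.59 mV.
Branch current I = V_A/R3 = 11.59/45.7 = 0.2536 µA.
(Equivalently: I_total = 12.04 µA, then current-divider fraction G_k/ΣG = 0.02107.)

I ≈ 0.254 µA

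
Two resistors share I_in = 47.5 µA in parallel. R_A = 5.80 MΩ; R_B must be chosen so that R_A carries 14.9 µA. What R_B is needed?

Two-branch current divider: I_A = I_in · R_B/(R_A + R_B).
With f = 0.3137, R_B = R_A · f/(1−f) = 5.80 × 0.4571 = 2.651 MΩ.

R_B ≈ 2.65 MΩ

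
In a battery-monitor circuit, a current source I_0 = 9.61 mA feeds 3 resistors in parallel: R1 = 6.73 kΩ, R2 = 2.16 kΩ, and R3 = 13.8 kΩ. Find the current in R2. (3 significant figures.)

ΣG = 1/6.73 + 1/2.16 + 1/13.8 = 0.6840.
By the current-divider rule, I = I_0 · G_k/ΣG = 9.61 × 0.6768 = 6.504 mA.

I ≈ 6.50 mA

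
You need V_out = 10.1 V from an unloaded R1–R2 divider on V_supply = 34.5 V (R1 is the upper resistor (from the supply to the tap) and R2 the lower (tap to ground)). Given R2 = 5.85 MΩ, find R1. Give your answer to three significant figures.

Required fraction k = V_out/V_supply = 0.2928.
Rearranging, R1 = R2·(1−k)/k = 5.85 × 2.416 = 14.13 MΩ.

R1 ≈ 14.1 MΩ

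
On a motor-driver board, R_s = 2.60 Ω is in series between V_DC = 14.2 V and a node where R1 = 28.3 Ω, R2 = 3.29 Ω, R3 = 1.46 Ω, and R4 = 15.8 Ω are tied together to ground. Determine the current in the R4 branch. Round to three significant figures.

I ≈ 0.235 A

Equivalent of the parallel group: R_p = 0.9195 Ω.
V_A by voltage divider: V_A = 14.2 × 0.9195/(2.60 + 0.9195) = 3.710 V.
Branch current I = V_A/R4 = 3.710/15.8 = 0.2348 A.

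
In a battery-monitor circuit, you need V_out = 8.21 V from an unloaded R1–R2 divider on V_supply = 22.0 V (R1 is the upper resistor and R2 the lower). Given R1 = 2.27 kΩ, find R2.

R2 ≈ 1.35 kΩ

The divider ratio is R2/(R1+R2) = 8.21/22.0 = 0.3732.
So R2 = R1 · V_out/(V_supply − V_out) = 2.27 × 8.21/(22.0 − 8.21) = 2.27 × 0.5954 = 1.351 kΩ.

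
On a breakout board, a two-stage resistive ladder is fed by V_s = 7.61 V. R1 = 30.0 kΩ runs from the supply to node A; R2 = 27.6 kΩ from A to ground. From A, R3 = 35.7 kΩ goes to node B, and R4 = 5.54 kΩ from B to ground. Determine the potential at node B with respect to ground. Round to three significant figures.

The second stage (R3 + R4 = 41.24 kΩ) loads node A in parallel with R2.
R2 ‖ (R3+R4) = 16.53 kΩ.
First divider: V_A = V_s · 16.53/(30.0 + 16.53) = 2.704 V.
Then the unloaded second divider: V_B = V_A × R4/(R3+R4) = 2.704 × 0.1343 = 0.3632 V.

V_B ≈ 0.363 V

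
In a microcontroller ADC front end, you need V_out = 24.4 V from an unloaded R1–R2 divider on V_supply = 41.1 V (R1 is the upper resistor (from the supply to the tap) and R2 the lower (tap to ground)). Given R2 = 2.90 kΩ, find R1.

The divider ratio is R2/(R1+R2) = 24.4/41.1 = 0.5937.
R1 = R2·(1/k − 1) = 2.90 × 0.6844 = 1.985 kΩ.

R1 ≈ 1.98 kΩ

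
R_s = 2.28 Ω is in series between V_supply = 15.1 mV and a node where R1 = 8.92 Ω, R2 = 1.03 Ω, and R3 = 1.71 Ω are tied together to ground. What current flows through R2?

Combine the parallel branches: R_p = (1/8.92 + 1/1.03 + 1/1.71)⁻¹ = 0.5996 Ω.
V_A = 15.1 × 0.5996/2.880 = 3.144 mV.
I(R2) = V_A / R2 = 3.144/1.03 = 3.053 mA.
(Equivalently: I_total = 5.244 mA, then current-divider fraction G_k/ΣG = 0.5821.)

I ≈ 3.05 mA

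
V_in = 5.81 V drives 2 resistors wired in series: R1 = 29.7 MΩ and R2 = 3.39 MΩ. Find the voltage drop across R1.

V ≈ 5.21 V

Series total: ΣR = 29.7 + 3.39 = 33.09 MΩ.
V = V_in · R/ΣR = 5.81 × 0.8976 = 5.215 V.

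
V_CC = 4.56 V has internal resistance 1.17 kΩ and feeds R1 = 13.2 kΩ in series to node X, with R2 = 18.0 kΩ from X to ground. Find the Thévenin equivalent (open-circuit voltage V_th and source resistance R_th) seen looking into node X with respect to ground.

R1' = 1.17 + 13.2 = 14.37 kΩ (source resistance + R1).
V_th is the unloaded tap voltage: V_CC · R2/(R1'+R2) = 4.56 × 0.5561 = 2.536 V.
Zeroing V_CC shorts the top of R1' to ground, so R_th = R1' ‖ R2 = 7.991 kΩ.

V_th ≈ 2.54 V, R_th ≈ 7.99 kΩ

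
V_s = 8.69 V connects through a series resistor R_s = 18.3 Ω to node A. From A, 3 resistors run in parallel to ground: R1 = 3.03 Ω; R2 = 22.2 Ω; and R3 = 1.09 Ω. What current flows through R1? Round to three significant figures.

Combine the parallel branches: R_p = (1/3.03 + 1/22.2 + 1/1.09)⁻¹ = 0.7737 Ω.
V_A = 8.69 × 0.7737/19.07 = 0.3525 V.
I(R1) = V_A / R1 = 0.3525/3.03 = 0.1163 A.

I ≈ 0.116 A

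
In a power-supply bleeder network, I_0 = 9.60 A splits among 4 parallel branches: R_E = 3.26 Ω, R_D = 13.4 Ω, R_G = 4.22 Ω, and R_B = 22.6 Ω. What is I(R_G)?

Conductances: ΣG = 1/3.26 + 1/13.4 + 1/4.22 + 1/22.6 = 0.6626 (1/Ω).
Current divider: I(R_G) = I_0 · G_k/ΣG = 9.60 × (0.2370/0.6626) = 9.60 × 0.3576 = 3.433 A.

I ≈ 3.43 A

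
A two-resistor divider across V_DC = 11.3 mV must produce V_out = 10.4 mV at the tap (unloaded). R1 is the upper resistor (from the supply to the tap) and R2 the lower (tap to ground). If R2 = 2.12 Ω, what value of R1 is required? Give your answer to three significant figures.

R1 ≈ 0.183 Ω

V_out/V_DC = R2/(R1+R2) = 0.9204.
R1 = R2·(1/k − 1) = 2.12 × 0.08654 = 0.1835 Ω.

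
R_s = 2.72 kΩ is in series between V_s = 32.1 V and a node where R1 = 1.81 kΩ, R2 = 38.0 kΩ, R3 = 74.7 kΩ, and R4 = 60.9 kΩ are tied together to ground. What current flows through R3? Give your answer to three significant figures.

I ≈ 0.162 mA

Equivalent of the parallel group: R_p = 1.643 kΩ.
V_A = 32.1 × 1.643/4.363 = 12.09 V.
I(R3) = V_A / R3 = 12.09/74.7 = 0.1618 mA.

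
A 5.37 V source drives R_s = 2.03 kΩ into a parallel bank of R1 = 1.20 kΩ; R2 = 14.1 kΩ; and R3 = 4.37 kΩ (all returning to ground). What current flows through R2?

Parallel bank: R_p = 1/(1/1.20 + 1/14.1 + 1/4.37) = 0.8825 kΩ.
V_A = 5.37 × 0.8825/2.913 = 1.627 V.
Branch current I = V_A/R2 = 1.627/14.1 = 0.1154 mA.
(Equivalently: I_total = 1.844 mA, then current-divider fraction G_k/ΣG = 0.06259.)

I ≈ 0.115 mA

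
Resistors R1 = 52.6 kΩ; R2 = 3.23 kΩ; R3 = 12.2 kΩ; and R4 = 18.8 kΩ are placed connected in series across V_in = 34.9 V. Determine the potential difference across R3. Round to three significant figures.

ΣR = 52.6 + 3.23 + 12.2 + 18.8 = 86.83 kΩ.
Voltage divider: V = V_in · (12.20 / 86.83) = 34.9 × 0.1405 = 4.904 V.

V ≈ 4.90 V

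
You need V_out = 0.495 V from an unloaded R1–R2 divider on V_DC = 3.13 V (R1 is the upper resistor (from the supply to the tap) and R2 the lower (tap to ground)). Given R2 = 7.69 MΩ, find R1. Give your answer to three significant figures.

R1 ≈ 40.9 MΩ

V_out/V_DC = R2/(R1+R2) = 0.1581.
So R1 = R2 · (V_DC/V_out − 1) = 7.69 × (3.13/0.495 − 1) = 7.69 × 5.323 = 40.94 MΩ.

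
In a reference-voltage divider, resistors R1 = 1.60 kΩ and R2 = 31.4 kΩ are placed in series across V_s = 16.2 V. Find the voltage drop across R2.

V ≈ 15.4 V

Total series resistance ΣR = 1.60 + 31.4 = 33.00 kΩ.
V = V_s · R/ΣR = 16.2 × 0.9515 = 15.41 V.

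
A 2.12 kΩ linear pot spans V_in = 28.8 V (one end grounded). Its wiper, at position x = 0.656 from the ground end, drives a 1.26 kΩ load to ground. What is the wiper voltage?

V_out ≈ 13.7 V

Split the track: R_lower = x·R_p = 1.391 kΩ, R_upper = (1−x)·R_p = 0.7293 kΩ.
Lower segment in parallel with the load: 1.391 ‖ 1.26 = 0.6611 kΩ.
Loaded-divider output: V_out = 28.8 × 0.4755 = 13.69 V.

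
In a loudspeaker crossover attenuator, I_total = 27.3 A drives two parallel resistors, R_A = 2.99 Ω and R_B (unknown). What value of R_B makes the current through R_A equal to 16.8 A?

R_B ≈ 4.78 Ω

The fraction through R_A equals R_B/(R_A+R_B).
With f = 0.6154, R_B = R_A · f/(1−f) = 2.99 × 1.600 = 4.784 Ω.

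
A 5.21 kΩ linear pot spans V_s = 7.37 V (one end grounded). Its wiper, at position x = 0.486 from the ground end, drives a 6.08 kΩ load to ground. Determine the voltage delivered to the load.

V_out ≈ 2.95 V

Split the track: R_lower = x·R_p = 2.532 kΩ, R_upper = (1−x)·R_p = 2.678 kΩ.
(x·R_p) ‖ R_L = 1.788 kΩ.
V_out = 7.37 × 1.788/(2.678 + 1.788) = 2.950 V.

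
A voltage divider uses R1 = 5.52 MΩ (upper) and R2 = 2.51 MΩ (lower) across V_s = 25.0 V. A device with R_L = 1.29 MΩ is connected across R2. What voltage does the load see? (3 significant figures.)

The load sits in parallel with R2, giving an effective lower resistance R2' = R2·R_L/(R2+R_L) = 0.8521 MΩ.
Now apply the divider: V_out = 25.0 × 0.1337 = 3.343 V.
(Unloaded it would be 7.81 V; the load pulls it down.)

V_out ≈ 3.34 V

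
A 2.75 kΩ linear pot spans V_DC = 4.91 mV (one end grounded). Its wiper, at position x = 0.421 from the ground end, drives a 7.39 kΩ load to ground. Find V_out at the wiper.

The pot divides into 1.592 kΩ above the wiper and 1.158 kΩ below.
(x·R_p) ‖ R_L = 1.001 kΩ.
Loaded-divider output: V_out = 4.91 × 0.3860 = 1.895 mV.
(Unloaded: V_out = x·V_DC = 2.07 mV.)

V_out ≈ 1.90 mV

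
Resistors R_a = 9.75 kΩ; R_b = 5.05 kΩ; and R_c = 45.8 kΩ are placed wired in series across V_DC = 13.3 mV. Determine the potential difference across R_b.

ΣR = 9.75 + 5.05 + 45.8 = 60.60 kΩ.
By the voltage-divider rule, V = 13.3 × 5.050/60.60 = 1.108 mV.

V ≈ 1.11 mV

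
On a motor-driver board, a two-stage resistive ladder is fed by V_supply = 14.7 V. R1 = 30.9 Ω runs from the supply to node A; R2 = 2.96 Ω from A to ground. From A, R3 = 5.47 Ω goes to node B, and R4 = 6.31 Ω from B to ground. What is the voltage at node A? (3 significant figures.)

The second stage (R3 + R4 = 11.78 Ω) loads node A in parallel with R2.
Effective lower resistance at A: R2 ‖ 11.78 = 2.366 Ω.
First divider: V_A = V_supply · 2.366/(30.9 + 2.366) = 1.045 V.

V_A ≈ 1.05 V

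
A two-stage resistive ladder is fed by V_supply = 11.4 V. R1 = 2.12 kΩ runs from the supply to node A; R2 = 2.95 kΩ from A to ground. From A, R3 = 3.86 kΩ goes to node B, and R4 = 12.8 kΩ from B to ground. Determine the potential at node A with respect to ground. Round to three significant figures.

V_A ≈ 6.18 V

Looking into the second stage from A: R3 + R4 = 16.66 kΩ appears in parallel with R2.
Effective lower resistance at A: R2 ‖ 16.66 = 2.506 kΩ.
First divider: V_A = V_supply · 2.506/(2.12 + 2.506) = 6.176 V.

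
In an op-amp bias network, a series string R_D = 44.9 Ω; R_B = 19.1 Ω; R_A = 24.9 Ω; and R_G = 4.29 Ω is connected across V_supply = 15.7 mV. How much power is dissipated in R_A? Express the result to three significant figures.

P ≈ 0.707 µW

ΣR = 93.19 Ω → I = 15.7/93.19 = 0.1685 mA.
P = I²R = 0.02838 × 24.9 = 0.7067 µW.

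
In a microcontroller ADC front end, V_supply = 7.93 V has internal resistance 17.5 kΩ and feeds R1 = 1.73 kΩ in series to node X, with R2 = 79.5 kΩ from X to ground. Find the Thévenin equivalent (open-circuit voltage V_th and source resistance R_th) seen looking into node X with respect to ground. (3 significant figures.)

R1' = 17.5 + 1.73 = 19.23 kΩ (source resistance + R1).
With X open, the divider is unloaded: V_th = 7.93 × 79.5/98.73 = 6.385 V.
Zeroing V_supply shorts the top of R1' to ground, so R_th = R1' ‖ R2 = 15.48 kΩ.

V_th ≈ 6.39 V, R_th ≈ 15.5 kΩ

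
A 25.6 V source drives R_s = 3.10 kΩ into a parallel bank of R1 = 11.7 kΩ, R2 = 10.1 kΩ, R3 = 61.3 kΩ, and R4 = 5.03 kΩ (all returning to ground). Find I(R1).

Parallel bank: R_p = 1/(1/11.7 + 1/10.1 + 1/61.3 + 1/5.03) = 2.503 kΩ.
V_A = 25.6 × 2.503/5.603 = 11.43 V.
Branch current I = V_A/R1 = 11.43/11.7 = 0.9773 mA.

I ≈ 0.977 mA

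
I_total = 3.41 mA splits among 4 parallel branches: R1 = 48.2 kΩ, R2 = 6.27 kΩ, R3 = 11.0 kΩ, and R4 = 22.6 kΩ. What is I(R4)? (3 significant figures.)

Total conductance ΣG = 1/48.2 + 1/6.27 + 1/11.0 + 1/22.6 = 0.3154 (units of 1/kΩ).
By the current-divider rule, I = I_total · G_k/ΣG = 3.41 × 0.1403 = 0.4784 mA.

I ≈ 0.478 mA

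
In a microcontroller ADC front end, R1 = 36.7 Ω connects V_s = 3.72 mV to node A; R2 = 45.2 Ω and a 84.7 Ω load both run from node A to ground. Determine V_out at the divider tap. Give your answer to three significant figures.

V_out ≈ 1.66 mV

The load sits in parallel with R2, giving an effective lower resistance R2' = R2·R_L/(R2+R_L) = 29.47 Ω.
Voltage divider with the loaded lower leg: V_out = 3.72 × 29.47/(36.7 + 29.47) = 3.72 × 0.4454 = 1.657 mV.
(Unloaded it would be 2.05 mV; the load pulls it down.)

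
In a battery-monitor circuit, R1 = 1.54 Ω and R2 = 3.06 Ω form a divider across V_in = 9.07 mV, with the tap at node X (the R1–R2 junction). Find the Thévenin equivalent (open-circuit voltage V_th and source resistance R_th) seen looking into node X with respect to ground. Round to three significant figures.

V_th is the unloaded tap voltage: V_in · R2/(R1+R2) = 9.07 × 0.6652 = 6.034 mV.
Zeroing V_in shorts the top of R1 to ground, so R_th = R1 ‖ R2 = 1.024 Ω.

V_th ≈ 6.03 mV, R_th ≈ 1.02 Ω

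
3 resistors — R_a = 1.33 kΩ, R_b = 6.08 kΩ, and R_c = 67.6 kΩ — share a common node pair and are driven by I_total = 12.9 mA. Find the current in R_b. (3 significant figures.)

I ≈ 2.28 mA

ΣG = 1/1.33 + 1/6.08 + 1/67.6 = 0.9311.
Current divider: I(R_b) = I_total · G_k/ΣG = 12.9 × (0.1645/0.9311) = 12.9 × 0.1766 = 2.279 mA.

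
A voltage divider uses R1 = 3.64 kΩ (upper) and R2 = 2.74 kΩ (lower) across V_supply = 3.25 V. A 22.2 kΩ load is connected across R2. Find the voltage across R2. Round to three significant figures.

V_out ≈ 1.30 V

The load sits in parallel with R2, giving an effective lower resistance R2' = R2·R_L/(R2+R_L) = 2.439 kΩ.
Then V_out = V_supply · R2'/(R1 + R2') = 3.25 × 2.439/6.079 = 1.304 V.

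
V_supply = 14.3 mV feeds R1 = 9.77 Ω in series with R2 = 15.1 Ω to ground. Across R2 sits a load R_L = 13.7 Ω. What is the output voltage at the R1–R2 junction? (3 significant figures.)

First combine the lower leg with the load: R2 ‖ R_L = 7.183 Ω.
Voltage divider with the loaded lower leg: V_out = 14.3 × 7.183/(9.77 + 7.183) = 14.3 × 0.4237 = 6.059 mV.

V_out ≈ 6.06 mV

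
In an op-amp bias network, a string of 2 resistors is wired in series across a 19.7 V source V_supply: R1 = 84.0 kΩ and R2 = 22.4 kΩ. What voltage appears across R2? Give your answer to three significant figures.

Series total: ΣR = 84.0 + 22.4 = 106.4 kΩ.
V = V_supply · R/ΣR = 19.7 × 0.2105 = 4.147 V.

V ≈ 4.15 V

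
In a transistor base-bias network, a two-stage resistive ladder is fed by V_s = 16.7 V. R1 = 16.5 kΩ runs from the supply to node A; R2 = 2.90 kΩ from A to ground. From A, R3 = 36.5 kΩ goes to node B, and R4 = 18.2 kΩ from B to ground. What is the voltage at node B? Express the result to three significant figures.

V_B ≈ 0.795 V

The second stage (R3 + R4 = 54.70 kΩ) loads node A in parallel with R2.
R2 ‖ (R3+R4) = 2.754 kΩ.
V_A = 16.7 × 2.754/(16.5 + 2.754) = 2.389 V.
Stage 2 is unloaded, so V_B = V_A · R4/(R3+R4) = 2.389 × 18.2/54.70 = 0.7948 V.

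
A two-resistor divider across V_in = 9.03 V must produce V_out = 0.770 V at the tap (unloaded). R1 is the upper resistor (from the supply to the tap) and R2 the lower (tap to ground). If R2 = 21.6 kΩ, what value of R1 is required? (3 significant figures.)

The divider ratio is R2/(R1+R2) = 0.770/9.03 = 0.08527.
Rearranging, R1 = R2·(1−k)/k = 21.6 × 10.73 = 231.7 kΩ.

R1 ≈ 232 kΩ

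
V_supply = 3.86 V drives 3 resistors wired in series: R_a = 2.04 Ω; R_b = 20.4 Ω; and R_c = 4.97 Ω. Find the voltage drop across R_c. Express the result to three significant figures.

Total series resistance ΣR = 2.04 + 20.4 + 4.97 = 27.41 Ω.
By the voltage-divider rule, V = 3.86 × 4.970/27.41 = 0.6999 V.

V ≈ 0.700 V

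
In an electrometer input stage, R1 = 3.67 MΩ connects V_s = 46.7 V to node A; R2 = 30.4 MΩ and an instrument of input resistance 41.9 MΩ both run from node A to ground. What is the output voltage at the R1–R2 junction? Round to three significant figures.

V_out ≈ 38.6 V

First combine the lower leg with the load: R2 ‖ R_L = 17.62 MΩ.
Then V_out = V_s · R2'/(R1 + R2') = 46.7 × 17.62/21.29 = 38.65 V.
(Unloaded it would be 41.7 V; the load pulls it down.)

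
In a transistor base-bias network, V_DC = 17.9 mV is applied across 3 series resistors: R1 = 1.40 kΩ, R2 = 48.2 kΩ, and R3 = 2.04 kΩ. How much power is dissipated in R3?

The common current is I = 17.9/51.64 = 0.3466 µA.
V(R3) = I·R = 0.7071 mV; P = V·I = 0.7071 × 0.3466 = 0.2451 nW.

P ≈ 0.245 nW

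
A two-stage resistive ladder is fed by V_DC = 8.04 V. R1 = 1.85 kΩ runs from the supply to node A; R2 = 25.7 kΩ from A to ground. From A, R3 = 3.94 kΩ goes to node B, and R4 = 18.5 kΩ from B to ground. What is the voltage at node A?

V_A ≈ 6.96 V

Looking into the second stage from A: R3 + R4 = 22.44 kΩ appears in parallel with R2.
Effective lower resistance at A: R2 ‖ 22.44 = 11.98 kΩ.
First divider: V_A = V_DC · 11.98/(1.85 + 11.98) = 6.964 V.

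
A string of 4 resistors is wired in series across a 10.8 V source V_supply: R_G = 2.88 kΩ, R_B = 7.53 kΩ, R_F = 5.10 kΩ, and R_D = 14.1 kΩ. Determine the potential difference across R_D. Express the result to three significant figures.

Series total: ΣR = 2.88 + 7.53 + 5.10 + 14.1 = 29.61 kΩ.
V = V_supply · R/ΣR = 10.8 × 0.4762 = 5.143 V.

V ≈ 5.14 V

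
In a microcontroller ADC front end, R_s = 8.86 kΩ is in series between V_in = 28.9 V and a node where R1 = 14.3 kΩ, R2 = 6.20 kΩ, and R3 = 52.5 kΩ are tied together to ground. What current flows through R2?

I ≈ 1.45 mA

Parallel bank: R_p = 1/(1/14.3 + 1/6.20 + 1/52.5) = 3.996 kΩ.
V_A by voltage divider: V_A = 28.9 × 3.996/(8.86 + 3.996) = 8.982 V.
Branch current I = V_A/R2 = 8.982/6.20 = 1.449 mA.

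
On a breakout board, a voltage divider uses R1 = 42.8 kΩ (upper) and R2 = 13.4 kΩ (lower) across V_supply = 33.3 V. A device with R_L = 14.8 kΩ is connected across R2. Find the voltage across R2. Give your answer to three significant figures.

V_out ≈ 4.70 V

The load sits in parallel with R2, giving an effective lower resistance R2' = R2·R_L/(R2+R_L) = 7.033 kΩ.
Then V_out = V_supply · R2'/(R1 + R2') = 33.3 × 7.033/49.83 = 4.699 V.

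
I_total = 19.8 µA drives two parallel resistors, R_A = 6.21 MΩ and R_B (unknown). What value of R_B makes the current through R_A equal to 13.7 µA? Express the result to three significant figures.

R_B ≈ 13.9 MΩ

In a two-way split, I_A/I_total = R_B/(R_A + R_B).
13.7/19.8 = R_B/(R_A + R_B) → R_B = R_A · (0.6919)/(1 − 0.6919) = 6.21 × 2.246 = 13.95 MΩ.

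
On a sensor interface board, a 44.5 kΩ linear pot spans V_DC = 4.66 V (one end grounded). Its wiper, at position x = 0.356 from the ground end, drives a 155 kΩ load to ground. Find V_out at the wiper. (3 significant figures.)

Split the track: R_lower = x·R_p = 15.84 kΩ, R_upper = (1−x)·R_p = 28.66 kΩ.
R_L loads the lower segment: effective lower R = 14.37 kΩ.
Then V_out = V_DC · 14.37/(28.66 + 14.37) = 1.557 V.
(Unloaded: V_out = x·V_DC = 1.66 V.)

V_out ≈ 1.56 V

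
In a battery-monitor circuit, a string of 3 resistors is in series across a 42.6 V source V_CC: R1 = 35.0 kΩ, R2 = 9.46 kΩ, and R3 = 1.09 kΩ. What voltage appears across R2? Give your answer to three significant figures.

V ≈ 8.85 V

Series total: ΣR = 35.0 + 9.46 + 1.09 = 45.55 kΩ.
Voltage divider: V = V_CC · (9.460 / 45.55) = 42.6 × 0.2077 = 8.847 V.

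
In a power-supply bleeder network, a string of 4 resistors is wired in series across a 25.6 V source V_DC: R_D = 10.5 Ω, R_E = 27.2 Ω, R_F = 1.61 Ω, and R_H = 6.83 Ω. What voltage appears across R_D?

ΣR = 10.5 + 27.2 + 1.61 + 6.83 = 46.14 Ω.
Voltage divider: V = V_DC · (10.50 / 46.14) = 25.6 × 0.2276 = 5.826 V.

V ≈ 5.83 V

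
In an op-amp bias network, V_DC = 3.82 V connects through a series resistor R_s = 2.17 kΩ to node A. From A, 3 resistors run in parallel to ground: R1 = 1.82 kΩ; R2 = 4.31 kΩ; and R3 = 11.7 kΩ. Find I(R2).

I ≈ 0.308 mA

Parallel bank: R_p = 1/(1/1.82 + 1/4.31 + 1/11.7) = 1.153 kΩ.
Node voltage V_A = V_DC · R_p/(R_s + R_p) = 3.82 × 0.3471 = 1.326 V.
I(R2) = V_A / R2 = 1.326/4.31 = 0.3076 mA.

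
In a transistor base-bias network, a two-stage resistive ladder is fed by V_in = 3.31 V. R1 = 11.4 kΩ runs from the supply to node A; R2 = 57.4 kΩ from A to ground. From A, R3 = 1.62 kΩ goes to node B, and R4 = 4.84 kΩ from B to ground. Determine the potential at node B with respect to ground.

The second stage (R3 + R4 = 6.460 kΩ) loads node A in parallel with R2.
R2 ‖ (R3+R4) = 5.807 kΩ.
V_A = 3.31 × 5.807/(11.4 + 5.807) = 1.117 V.
V_B = V_A × 0.7492 = 0.8369 V.

V_B ≈ 0.837 V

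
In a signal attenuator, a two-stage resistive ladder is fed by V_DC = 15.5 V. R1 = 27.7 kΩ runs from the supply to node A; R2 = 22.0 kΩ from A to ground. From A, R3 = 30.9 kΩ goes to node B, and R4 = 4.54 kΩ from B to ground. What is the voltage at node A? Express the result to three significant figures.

V_A ≈ 5.10 V

The second stage (R3 + R4 = 35.44 kΩ) loads node A in parallel with R2.
Effective lower resistance at A: R2 ‖ 35.44 = 13.57 kΩ.
First divider: V_A = V_DC · 13.57/(27.7 + 13.57) = 5.098 V.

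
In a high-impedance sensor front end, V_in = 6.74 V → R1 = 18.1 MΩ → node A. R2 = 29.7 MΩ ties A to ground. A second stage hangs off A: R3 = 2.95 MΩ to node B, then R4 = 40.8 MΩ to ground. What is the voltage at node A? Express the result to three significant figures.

Looking into the second stage from A: R3 + R4 = 43.75 MΩ appears in parallel with R2.
R2 ‖ (R3+R4) = 17.69 MΩ.
So V_A = 6.74 × 0.4943 = 3.331 V.

V_A ≈ 3.33 V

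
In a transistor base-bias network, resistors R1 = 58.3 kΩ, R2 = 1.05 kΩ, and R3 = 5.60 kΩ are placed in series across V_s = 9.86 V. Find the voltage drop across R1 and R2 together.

ΣR = 58.3 + 1.05 + 5.60 = 64.95 kΩ.
R_{R1..R2} = 58.3 + 1.05 = 59.35 kΩ.
V = V_s · R/ΣR = 9.86 × 0.9138 = 9.010 V.

V ≈ 9.01 V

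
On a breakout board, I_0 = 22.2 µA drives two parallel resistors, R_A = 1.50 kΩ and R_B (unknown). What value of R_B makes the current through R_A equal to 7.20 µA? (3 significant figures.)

In a two-way split, I_A/I_0 = R_B/(R_A + R_B).
With f = 0.3243, R_B = R_A · f/(1−f) = 1.50 × 0.4800 = 0.7200 kΩ.

R_B ≈ 0.720 kΩ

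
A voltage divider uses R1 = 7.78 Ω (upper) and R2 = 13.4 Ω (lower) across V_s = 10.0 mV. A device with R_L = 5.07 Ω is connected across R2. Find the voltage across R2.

R2 ‖ R_L = (13.4 × 5.07)/(13.4 + 5.07) = 3.678 Ω.
Now apply the divider: V_out = 10.0 × 0.3210 = 3.210 mV.

V_out ≈ 3.21 mV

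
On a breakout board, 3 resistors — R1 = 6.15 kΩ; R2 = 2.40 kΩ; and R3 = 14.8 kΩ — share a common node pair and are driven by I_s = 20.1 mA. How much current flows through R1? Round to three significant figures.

I ≈ 5.05 mA

Conductances: ΣG = 1/6.15 + 1/2.40 + 1/14.8 = 0.6468 (1/kΩ).
By the current-divider rule, I = I_s · G_k/ΣG = 20.1 × 0.2514 = 5.053 mA.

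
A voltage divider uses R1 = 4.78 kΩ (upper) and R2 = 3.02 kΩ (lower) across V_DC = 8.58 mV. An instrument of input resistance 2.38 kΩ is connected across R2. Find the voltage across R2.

V_out ≈ 1.87 mV

R2 ‖ R_L = (3.02 × 2.38)/(3.02 + 2.38) = 1.331 kΩ.
Now apply the divider: V_out = 8.58 × 0.2178 = 1.869 mV.
(Unloaded it would be 3.32 mV; the load pulls it down.)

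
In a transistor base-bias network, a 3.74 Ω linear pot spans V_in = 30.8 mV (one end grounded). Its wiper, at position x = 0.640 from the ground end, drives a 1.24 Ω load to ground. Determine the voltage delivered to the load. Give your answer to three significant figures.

V_out ≈ 11.6 mV

The pot divides into 1.346 Ω above the wiper and 2.394 Ω below.
(x·R_p) ‖ R_L = 0.8168 Ω.
V_out = 30.8 × 0.8168/(1.346 + 0.8168) = 11.63 mV.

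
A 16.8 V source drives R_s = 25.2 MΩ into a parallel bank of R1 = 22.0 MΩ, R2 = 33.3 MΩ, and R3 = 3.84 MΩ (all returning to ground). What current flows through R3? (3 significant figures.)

I ≈ 0.462 µA

Equivalent of the parallel group: R_p = 2.977 MΩ.
V_A by voltage divider: V_A = 16.8 × 2.977/(25.2 + 2.977) = 1.775 V.
Branch current I = V_A/R3 = 1.775/3.84 = 0.4622 µA.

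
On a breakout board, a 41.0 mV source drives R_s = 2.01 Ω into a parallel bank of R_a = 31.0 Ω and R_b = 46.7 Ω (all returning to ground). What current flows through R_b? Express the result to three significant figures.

Parallel bank: R_p = 1/(1/31.0 + 1/46.7) = 18.63 Ω.
Node voltage V_A = V_in · R_p/(R_s + R_p) = 41.0 × 0.9026 = 37.01 mV.
I(R_b) = V_A / R_b = 37.01/46.7 = 0.7925 mA.

I ≈ 0.792 mA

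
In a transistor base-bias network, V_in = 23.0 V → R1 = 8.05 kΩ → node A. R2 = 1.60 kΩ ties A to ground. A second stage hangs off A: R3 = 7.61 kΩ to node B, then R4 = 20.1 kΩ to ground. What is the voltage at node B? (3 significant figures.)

Node A sees R2 in parallel with the series input of stage 2, R3 + R4 = 27.71 kΩ.
Effective lower resistance at A: R2 ‖ 27.71 = 1.513 kΩ.
First divider: V_A = V_in · 1.513/(8.05 + 1.513) = 3.638 V.
Stage 2 is unloaded, so V_B = V_A · R4/(R3+R4) = 3.638 × 20.1/27.71 = 2.639 V.

V_B ≈ 2.64 V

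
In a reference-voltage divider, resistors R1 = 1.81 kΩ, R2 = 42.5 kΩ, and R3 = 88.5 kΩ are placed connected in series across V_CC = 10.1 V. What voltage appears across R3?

Series total: ΣR = 1.81 + 42.5 + 88.5 = 132.8 kΩ.
V = V_CC · R/ΣR = 10.1 × 0.6664 = 6.730 V.

V ≈ 6.73 V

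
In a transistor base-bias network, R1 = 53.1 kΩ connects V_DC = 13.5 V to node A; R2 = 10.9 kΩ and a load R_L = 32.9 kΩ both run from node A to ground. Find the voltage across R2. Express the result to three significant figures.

First combine the lower leg with the load: R2 ‖ R_L = 8.187 kΩ.
Now apply the divider: V_out = 13.5 × 0.1336 = 1.803 V.

V_out ≈ 1.80 V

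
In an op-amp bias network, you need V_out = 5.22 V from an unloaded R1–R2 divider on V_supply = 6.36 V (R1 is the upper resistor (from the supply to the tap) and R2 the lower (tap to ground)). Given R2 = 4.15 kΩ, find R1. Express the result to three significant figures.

R1 ≈ 0.906 kΩ

The divider ratio is R2/(R1+R2) = 5.22/6.36 = 0.8208.
So R1 = R2 · (V_supply/V_out − 1) = 4.15 × (6.36/5.22 − 1) = 4.15 × 0.2184 = 0.9063 kΩ.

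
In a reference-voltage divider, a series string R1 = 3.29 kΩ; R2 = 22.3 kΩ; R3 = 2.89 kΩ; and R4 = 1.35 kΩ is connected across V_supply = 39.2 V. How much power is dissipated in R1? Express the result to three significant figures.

The common current is I = 39.2/29.83 = 1.314 mA.
P = I²R = 1.727 × 3.29 = 5.681 mW.

P ≈ 5.68 mW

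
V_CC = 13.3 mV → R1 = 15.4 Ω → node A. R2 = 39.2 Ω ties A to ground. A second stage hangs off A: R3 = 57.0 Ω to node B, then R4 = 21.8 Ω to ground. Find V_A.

Node A sees R2 in parallel with the series input of stage 2, R3 + R4 = 78.80 Ω.
Effective lower resistance at A: R2 ‖ 78.80 = 26.18 Ω.
V_A = 13.3 × 26.18/(15.4 + 26.18) = 8.374 mV.

V_A ≈ 8.37 mV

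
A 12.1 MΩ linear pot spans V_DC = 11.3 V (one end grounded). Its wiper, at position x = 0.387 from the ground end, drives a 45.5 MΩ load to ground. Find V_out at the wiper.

Lower segment x·R_p = 4.683 MΩ; upper segment (1−x)·R_p = 7.417 MΩ.
Lower segment in parallel with the load: 4.683 ‖ 45.5 = 4.246 MΩ.
Loaded-divider output: V_out = 11.3 × 0.3640 = 4.114 V.
(Unloaded: V_out = x·V_DC = 4.37 V.)

V_out ≈ 4.11 V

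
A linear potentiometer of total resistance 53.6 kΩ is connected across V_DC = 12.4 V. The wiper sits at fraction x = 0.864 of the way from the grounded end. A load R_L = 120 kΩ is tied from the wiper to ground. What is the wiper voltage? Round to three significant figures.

Lower segment x·R_p = 46.31 kΩ; upper segment (1−x)·R_p = 7.290 kΩ.
Lower segment in parallel with the load: 46.31 ‖ 120 = 33.41 kΩ.
V_out = 12.4 × 33.41/(7.290 + 33.41) = 10.18 V.
(Unloaded: V_out = x·V_DC = 10.7 V.)

V_out ≈ 10.2 V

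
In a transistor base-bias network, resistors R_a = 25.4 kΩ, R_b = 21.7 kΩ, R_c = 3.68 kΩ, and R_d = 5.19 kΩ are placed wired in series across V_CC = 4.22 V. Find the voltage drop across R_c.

V ≈ 0.277 V

Series total: ΣR = 25.4 + 21.7 + 3.68 + 5.19 = 55.97 kΩ.
Voltage divider: V = V_CC · (3.680 / 55.97) = 4.22 × 0.06575 = 0.2775 V.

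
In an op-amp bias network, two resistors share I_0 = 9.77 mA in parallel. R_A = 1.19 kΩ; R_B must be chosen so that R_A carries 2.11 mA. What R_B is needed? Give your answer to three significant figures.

Two-branch current divider: I_A = I_0 · R_B/(R_A + R_B).
2.11/9.77 = R_B/(R_A + R_B) → R_B = R_A · (0.2160)/(1 − 0.2160) = 1.19 × 0.2755 = 0.3278 kΩ.

R_B ≈ 0.328 kΩ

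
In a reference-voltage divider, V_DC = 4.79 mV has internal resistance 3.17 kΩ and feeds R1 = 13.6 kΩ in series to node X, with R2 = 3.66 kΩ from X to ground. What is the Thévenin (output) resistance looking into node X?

R1' = 3.17 + 13.6 = 16.77 kΩ (source resistance + R1).
Looking into X with the source shorted: R_th = R1'·R2/(R1'+R2) = 16.77 × 3.66/20.43 = 3.004 kΩ.

R_th ≈ 3.00 kΩ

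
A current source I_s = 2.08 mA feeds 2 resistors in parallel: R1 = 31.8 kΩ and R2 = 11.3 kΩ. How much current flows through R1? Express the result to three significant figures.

I ≈ 0.545 mA

With just two branches, the current splits inversely with resistance.
I(R1) = 2.08 × 11.3/(31.8 + 11.3) = 2.08 × 0.2622 = 0.5453 mA.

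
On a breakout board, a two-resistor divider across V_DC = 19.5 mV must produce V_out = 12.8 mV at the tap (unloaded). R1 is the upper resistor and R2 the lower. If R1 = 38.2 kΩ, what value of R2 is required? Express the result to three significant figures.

V_out/V_DC = R2/(R1+R2) = 0.6564.
Rearranging, R2 = R1·k/(1−k) = 38.2 × 1.910 = 72.98 kΩ.

R2 ≈ 73.0 kΩ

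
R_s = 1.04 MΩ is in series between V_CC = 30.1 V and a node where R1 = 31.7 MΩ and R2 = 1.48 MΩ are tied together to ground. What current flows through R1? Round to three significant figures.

I ≈ 0.547 µA

Equivalent of the parallel group: R_p = 1.414 MΩ.
V_A by voltage divider: V_A = 30.1 × 1.414/(1.04 + 1.414) = 17.34 V.
Branch current I = V_A/R1 = 17.34/31.7 = 0.5471 µA.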